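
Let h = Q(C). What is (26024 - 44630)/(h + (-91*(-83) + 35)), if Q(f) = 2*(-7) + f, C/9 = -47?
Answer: -18606/7151 ≈ -2.6019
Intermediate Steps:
C = -423 (C = 9*(-47) = -423)
Q(f) = -14 + f
h = -437 (h = -14 - 423 = -437)
(26024 - 44630)/(h + (-91*(-83) + 35)) = (26024 - 44630)/(-437 + (-91*(-83) + 35)) = -18606/(-437 + (7553 + 35)) = -18606/(-437 + 7588) = -18606/7151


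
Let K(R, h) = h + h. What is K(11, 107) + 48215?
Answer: 48429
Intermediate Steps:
K(R, h) = 2*h
K(11, 107) + 48215 = 2*107 + 48215 = 214 + 48215 = 48429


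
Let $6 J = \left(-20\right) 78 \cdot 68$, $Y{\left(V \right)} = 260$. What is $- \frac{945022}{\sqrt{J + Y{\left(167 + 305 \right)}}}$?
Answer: $\frac{36347 i \sqrt{4355}}{335} \approx 7160.1 i$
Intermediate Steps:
$J = -17680$ ($J = \frac{\left(-20\right) 78 \cdot 68}{6} = \frac{\left(-1560\right) 68}{6} = \frac{1}{6} \left(-106080\right) = -17680$)
$- \frac{945022}{\sqrt{J + Y{\left(167 + 305 \right)}}} = - \frac{945022}{\sqrt{-17680 + 260}} = - \frac{945022}{\sqrt{-17420}} = - \frac{945022}{2 i \sqrt{4355}} = - 945022 \left(- \frac{i \sqrt{4355}}{8710}\right) = \frac{36347 i \sqrt{4355}}{335}$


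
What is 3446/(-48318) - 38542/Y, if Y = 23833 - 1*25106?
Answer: 928942799/30754407 ≈ 30.205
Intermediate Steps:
Y = -1273 (Y = 23833 - 25106 = -1273)
3446/(-48318) - 38542/Y = 3446/(-48318) - 38542/(-1273) = 3446*(-1/48318) - 38542*(-1/1273) = -1723/24159 + 38542/1273 = 928942799/30754407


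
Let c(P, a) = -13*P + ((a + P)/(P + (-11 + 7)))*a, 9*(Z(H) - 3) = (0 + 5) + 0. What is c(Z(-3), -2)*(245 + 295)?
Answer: -21180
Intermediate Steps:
Z(H) = 32/9 (Z(H) = 3 + ((0 + 5) + 0)/9 = 3 + (5 + 0)/9 = 3 + (⅑)*5 = 3 + 5/9 = 32/9)
c(P, a) = -13*P + a*(P + a)/(-4 + P) (c(P, a) = -13*P + ((P + a)/(P - 4))*a = -13*P + ((P + a)/(-4 + P))*a = -13*P + a*(P + a)/(-4 + P))
c(Z(-3), -2)*(245 + 295) = (((-2)² - 13*(32/9)² + 52*(32/9) + (32/9)*(-2))/(-4 + 32/9))*(245 + 295) = ((4 - 13*1024/81 + 1664/9 - 64/9)/(-4/9))*540 = -9*(4 - 13312/81 + 1664/9 - 64/9)/4*540 = -9/4*1412/81*540 = -353/9*540 = -21180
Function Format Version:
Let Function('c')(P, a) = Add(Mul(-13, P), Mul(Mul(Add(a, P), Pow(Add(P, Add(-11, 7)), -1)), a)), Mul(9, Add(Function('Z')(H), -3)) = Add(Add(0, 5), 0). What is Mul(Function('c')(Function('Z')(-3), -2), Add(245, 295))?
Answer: -21180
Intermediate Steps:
Function('Z')(H) = Rational(32, 9) (Function('Z')(H) = Add(3, Mul(Rational(1, 9), Add(Add(0, 5), 0))) = Add(3, Mul(Rational(1, 9), Add(5, 0))) = Add(3, Mul(Rational(1, 9), 5)) = Add(3, Rational(5, 9)) = Rational(32, 9))
Function('c')(P, a) = Add(Mul(-13, P), Mul(a, Pow(Add(-4, P), -1), Add(P, a))) (Function('c')(P, a) = Add(Mul(-13, P), Mul(Mul(Add(P, a), Pow(Add(P, -4), -1)), a)) = Add(Mul(-13, P), Mul(Mul(Add(P, a), Pow(Add(-4, P), -1)), a)) = Add(Mul(-13, P), Mul(Mul(Pow(Add(-4, P), -1), Add(P, a)), a)) = Add(Mul(-13, P), Mul(a, Pow(Add(-4, P), -1), Add(P, a))))
Mul(Function('c')(Function('Z')(-3), -2), Add(245, 295)) = Mul(Mul(Pow(Add(-4, Rational(32, 9)), -1), Add(Pow(-2, 2), Mul(-13, Pow(Rational(32, 9), 2)), Mul(52, Rational(32, 9)), Mul(Rational(32, 9), -2))), Add(245, 295)) = Mul(Mul(Pow(Rational(-4, 9), -1), Add(4, Mul(-13, Rational(1024, 81)), Rational(1664, 9), Rational(-64, 9))), 540) = Mul(Mul(Rational(-9, 4), Add(4, Rational(-13312, 81), Rational(1664, 9), Rational(-64, 9))), 540) = Mul(Mul(Rational(-9, 4), Rational(1412, 81)), 540) = Mul(Rational(-353, 9), 540) = -21180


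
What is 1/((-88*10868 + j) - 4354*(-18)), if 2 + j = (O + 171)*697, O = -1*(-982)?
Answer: -1/74373 ≈ -1.3446e-5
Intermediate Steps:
O = 982
j = 803639 (j = -2 + (982 + 171)*697 = -2 + 1153*697 = -2 + 803641 = 803639)
1/((-88*10868 + j) - 4354*(-18)) = 1/((-88*10868 + 803639) - 4354*(-18)) = 1/((-956384 + 803639) - 14*(-5598)) = 1/(-152745 + 78372) = 1/(-74373) = -1/74373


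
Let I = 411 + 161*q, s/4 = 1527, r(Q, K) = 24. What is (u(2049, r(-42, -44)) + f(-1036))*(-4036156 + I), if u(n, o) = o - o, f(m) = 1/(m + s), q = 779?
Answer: -1955163/2536 ≈ -770.96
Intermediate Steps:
s = 6108 (s = 4*1527 = 6108)
I = 125830 (I = 411 + 161*779 = 411 + 125419 = 125830)
f(m) = 1/(6108 + m) (f(m) = 1/(m + 6108) = 1/(6108 + m))
u(n, o) = 0
(u(2049, r(-42, -44)) + f(-1036))*(-4036156 + I) = (0 + 1/(6108 - 1036))*(-4036156 + 125830) = (0 + 1/5072)*(-3910326) = (1/5072)*(-3910326) = -1955163/2536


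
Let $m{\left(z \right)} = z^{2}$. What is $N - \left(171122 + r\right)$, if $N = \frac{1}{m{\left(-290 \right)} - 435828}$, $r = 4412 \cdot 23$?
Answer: $- \frac{95880349345}{351728} \approx -2.726 \cdot 10^{5}$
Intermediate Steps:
$r = 101476$
$N = - \frac{1}{351728}$ ($N = \frac{1}{\left(-290\right)^{2} - 435828} = \frac{1}{84100 - 435828} = \frac{1}{-351728} = - \frac{1}{351728} \approx -2.8431 \cdot 10^{-6}$)
$N - \left(171122 + r\right) = - \frac{1}{351728} - 272598 = - \frac{95880349345}{351728}$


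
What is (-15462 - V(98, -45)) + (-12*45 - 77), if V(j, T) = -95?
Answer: -15984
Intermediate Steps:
(-15462 - V(98, -45)) + (-12*45 - 77) = (-15462 - 1*(-95)) + (-12*45 - 77) = (-15462 + 95) + (-540 - 77) = -15367 - 617 = -15984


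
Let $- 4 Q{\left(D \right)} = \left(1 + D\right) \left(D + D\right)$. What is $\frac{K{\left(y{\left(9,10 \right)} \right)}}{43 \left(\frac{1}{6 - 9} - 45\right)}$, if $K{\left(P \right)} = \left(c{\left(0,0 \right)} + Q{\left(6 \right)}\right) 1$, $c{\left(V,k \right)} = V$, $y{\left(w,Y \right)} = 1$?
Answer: $\frac{63}{5848} \approx 0.010773$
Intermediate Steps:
$Q{\left(D \right)} = - \frac{D \left(1 + D\right)}{2}$ ($Q{\left(D \right)} = - \frac{\left(1 + D\right) \left(D + D\right)}{4} = - \frac{\left(1 + D\right) 2 D}{4} = - \frac{2 D \left(1 + D\right)}{4} = - \frac{D \left(1 + D\right)}{2}$)
$K{\left(P \right)} = -21$ ($K{\left(P \right)} = \left(0 - 3 \left(1 + 6\right)\right) 1 = \left(0 - 3 \cdot 7\right) 1 = \left(0 - 21\right) 1 = \left(-21\right) 1 = -21$)
$\frac{K{\left(y{\left(9,10 \right)} \right)}}{43 \left(\frac{1}{6 - 9} - 45\right)} = - \frac{21}{43 \left(\frac{1}{6 - 9} - 45\right)} = - \frac{21}{43 \left(\frac{1}{-3} - 45\right)} = - \frac{21}{43 \left(- \frac{1}{3} - 45\right)} = - \frac{21}{43 \left(- \frac{136}{3}\right)} = - \frac{21}{- \frac{5848}{3}} = \left(-21\right) \left(- \frac{3}{5848}\right) = \frac{63}{5848}$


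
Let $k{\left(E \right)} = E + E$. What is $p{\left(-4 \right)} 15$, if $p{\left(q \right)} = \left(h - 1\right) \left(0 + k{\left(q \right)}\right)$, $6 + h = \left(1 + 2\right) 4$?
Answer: $-600$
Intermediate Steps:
$k{\left(E \right)} = 2 E$
$h = 6$ ($h = -6 + \left(1 + 2\right) 4 = -6 + 3 \cdot 4 = -6 + 12 = 6$)
$p{\left(q \right)} = 10 q$ ($p{\left(q \right)} = \left(6 - 1\right) \left(0 + 2 q\right) = 5 \cdot 2 q = 10 q$)
$p{\left(-4 \right)} 15 = 10 \left(-4\right) 15 = \left(-40\right) 15 = -600$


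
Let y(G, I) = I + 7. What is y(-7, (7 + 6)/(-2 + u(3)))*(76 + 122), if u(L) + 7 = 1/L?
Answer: 1089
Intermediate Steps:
u(L) = -7 + 1/L
y(G, I) = 7 + I
y(-7, (7 + 6)/(-2 + u(3)))*(76 + 122) = (7 + (7 + 6)/(-2 + (-7 + 1/3)))*(76 + 122) = (7 + 13/(-2 + (-7 + ⅓)))*198 = (7 + 13/(-2 - 20/3))*198 = (7 + 13/(-26/3))*198 = (7 + 13*(-3/26))*198 = (7 - 3/2)*198 = (11/2)*198 = 1089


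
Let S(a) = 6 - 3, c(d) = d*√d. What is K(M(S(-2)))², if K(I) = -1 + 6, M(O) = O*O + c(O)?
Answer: 25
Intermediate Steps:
c(d) = d^(3/2)
S(a) = 3
M(O) = O² + O^(3/2) (M(O) = O*O + O^(3/2) = O² + O^(3/2))
K(I) = 5
K(M(S(-2)))² = 5² = 25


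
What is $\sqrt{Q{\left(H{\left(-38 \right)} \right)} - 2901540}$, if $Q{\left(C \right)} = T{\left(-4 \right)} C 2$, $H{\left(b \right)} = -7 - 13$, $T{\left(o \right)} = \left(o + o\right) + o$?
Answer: $6 i \sqrt{80585} \approx 1703.3 i$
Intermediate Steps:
$T{\left(o \right)} = 3 o$ ($T{\left(o \right)} = 2 o + o = 3 o$)
$H{\left(b \right)} = -20$ ($H{\left(b \right)} = -7 - 13 = -20$)
$Q{\left(C \right)} = - 24 C$ ($Q{\left(C \right)} = 3 \left(-4\right) C 2 = - 12 C 2 = - 24 C$)
$\sqrt{Q{\left(H{\left(-38 \right)} \right)} - 2901540} = \sqrt{\left(-24\right) \left(-20\right) - 2901540} = \sqrt{480 - 2901540} = \sqrt{-2901060} = 6 i \sqrt{80585}$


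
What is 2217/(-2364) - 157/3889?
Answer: -2997687/3064532 ≈ -0.97819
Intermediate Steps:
2217/(-2364) - 157/3889 = 2217*(-1/2364) - 157*1/3889 = -739/788 - 157/3889 = -2997687/3064532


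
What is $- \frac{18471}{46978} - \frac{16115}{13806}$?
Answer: $- \frac{253015274}{162144567} \approx -1.5604$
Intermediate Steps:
$- \frac{18471}{46978} - \frac{16115}{13806} = - \frac{253015274}{162144567}$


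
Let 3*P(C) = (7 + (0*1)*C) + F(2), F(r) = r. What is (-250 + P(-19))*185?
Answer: -45695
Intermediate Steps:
P(C) = 3 (P(C) = ((7 + (0*1)*C) + 2)/3 = ((7 + 0*C) + 2)/3 = ((7 + 0) + 2)/3 = (7 + 2)/3 = (1/3)*9 = 3)
(-250 + P(-19))*185 = (-250 + 3)*185 = -247*185 = -45695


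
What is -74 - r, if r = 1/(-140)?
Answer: -10359/140 ≈ -73.993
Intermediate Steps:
r = -1/140 ≈ -0.0071429
-74 - r = -74 - 1*(-1/140) = -74 + 1/140 = -10359/140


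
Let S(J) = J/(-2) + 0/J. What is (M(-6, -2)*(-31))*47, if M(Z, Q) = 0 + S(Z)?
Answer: -4371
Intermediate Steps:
S(J) = -J/2 (S(J) = J*(-½) + 0 = -J/2 + 0 = -J/2)
M(Z, Q) = -Z/2 (M(Z, Q) = 0 - Z/2 = -Z/2)
(M(-6, -2)*(-31))*47 = (-½*(-6)*(-31))*47 = (3*(-31))*47 = -93*47 = -4371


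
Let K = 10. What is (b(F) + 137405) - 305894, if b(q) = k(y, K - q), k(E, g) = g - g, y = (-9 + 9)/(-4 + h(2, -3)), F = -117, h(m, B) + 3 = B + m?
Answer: -168489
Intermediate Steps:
h(m, B) = -3 + B + m (h(m, B) = -3 + (B + m) = -3 + B + m)
y = 0 (y = (-9 + 9)/(-4 + (-3 - 3 + 2)) = 0/(-4 - 4) = 0/(-8) = 0*(-1/8) = 0)
k(E, g) = 0
b(q) = 0
(b(F) + 137405) - 305894 = (0 + 137405) - 305894 = 137405 - 305894 = -168489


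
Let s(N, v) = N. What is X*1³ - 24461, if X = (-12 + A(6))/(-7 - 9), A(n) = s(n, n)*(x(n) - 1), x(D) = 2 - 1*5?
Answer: -97835/4 ≈ -24459.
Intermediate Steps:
x(D) = -3 (x(D) = 2 - 5 = -3)
A(n) = -4*n (A(n) = n*(-3 - 1) = n*(-4) = -4*n)
X = 9/4 (X = (-12 - 4*6)/(-7 - 9) = (-12 - 24)/(-16) = -36*(-1/16) = 9/4 ≈ 2.2500)
X*1³ - 24461 = (9/4)*1³ - 24461 = (9/4)*1 - 24461 = 9/4 - 24461 = -97835/4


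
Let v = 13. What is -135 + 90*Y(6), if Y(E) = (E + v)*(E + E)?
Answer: 20385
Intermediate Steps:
Y(E) = 2*E*(13 + E) (Y(E) = (E + 13)*(E + E) = (13 + E)*(2*E) = 2*E*(13 + E))
-135 + 90*Y(6) = -135 + 90*(2*6*(13 + 6)) = -135 + 90*(2*6*19) = -135 + 90*228 = -135 + 20520 = 20385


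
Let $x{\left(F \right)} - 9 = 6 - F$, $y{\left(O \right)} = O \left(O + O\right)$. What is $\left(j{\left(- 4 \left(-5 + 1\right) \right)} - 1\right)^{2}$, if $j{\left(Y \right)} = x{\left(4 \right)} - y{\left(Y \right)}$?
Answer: $252004$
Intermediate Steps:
$y{\left(O \right)} = 2 O^{2}$ ($y{\left(O \right)} = O 2 O = 2 O^{2}$)
$x{\left(F \right)} = 15 - F$ ($x{\left(F \right)} = 9 - \left(-6 + F\right) = 15 - F$)
$j{\left(Y \right)} = 11 - 2 Y^{2}$ ($j{\left(Y \right)} = \left(15 - 4\right) - 2 Y^{2} = 11 - 2 Y^{2}$)
$\left(j{\left(- 4 \left(-5 + 1\right) \right)} - 1\right)^{2} = \left(\left(11 - 2 \left(- 4 \left(-5 + 1\right)\right)^{2}\right) - 1\right)^{2} = \left(\left(11 - 2 \left(\left(-4\right) \left(-4\right)\right)^{2}\right) - 1\right)^{2} = \left(\left(11 - 2 \cdot 16^{2}\right) - 1\right)^{2} = \left(\left(11 - 512\right) - 1\right)^{2} = \left(-501 - 1\right)^{2} = \left(-502\right)^{2} = 252004$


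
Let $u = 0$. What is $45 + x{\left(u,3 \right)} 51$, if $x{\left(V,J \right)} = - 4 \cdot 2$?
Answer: $-363$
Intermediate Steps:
$x{\left(V,J \right)} = -8$ ($x{\left(V,J \right)} = \left(-1\right) 8 = -8$)
$45 + x{\left(u,3 \right)} 51 = 45 - 408 = -363$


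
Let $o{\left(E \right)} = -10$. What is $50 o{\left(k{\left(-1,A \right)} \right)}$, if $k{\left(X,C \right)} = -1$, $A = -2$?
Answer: $-500$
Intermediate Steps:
$50 o{\left(k{\left(-1,A \right)} \right)} = 50 \left(-10\right) = -500$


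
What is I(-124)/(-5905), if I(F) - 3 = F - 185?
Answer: 306/5905 ≈ 0.051821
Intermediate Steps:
I(F) = -182 + F (I(F) = 3 + (F - 185) = 3 + (-185 + F) = -182 + F)
I(-124)/(-5905) = (-182 - 124)/(-5905) = -306*(-1/5905) = 306/5905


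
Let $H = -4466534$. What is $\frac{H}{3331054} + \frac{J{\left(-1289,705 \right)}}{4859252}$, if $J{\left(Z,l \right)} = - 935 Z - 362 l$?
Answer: $- \frac{9269748158649}{8093215405804} \approx -1.1454$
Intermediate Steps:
$\frac{H}{3331054} + \frac{J{\left(-1289,705 \right)}}{4859252} = - \frac{4466534}{3331054} + \frac{\left(-935\right) \left(-1289\right) - 255210}{4859252} = \left(-4466534\right) \frac{1}{3331054} + \left(1205215 - 255210\right) \frac{1}{4859252} = - \frac{2233267}{1665527} + 950005 \cdot \frac{1}{4859252} = - \frac{2233267}{1665527} + \frac{950005}{4859252} = - \frac{9269748158649}{8093215405804}$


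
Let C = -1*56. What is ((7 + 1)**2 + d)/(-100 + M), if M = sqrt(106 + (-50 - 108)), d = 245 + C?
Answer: -6325/2513 - 253*I*sqrt(13)/5026 ≈ -2.5169 - 0.1815*I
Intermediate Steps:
C = -56
d = 189 (d = 245 - 56 = 189)
M = 2*I*sqrt(13) (M = sqrt(106 - 158) = sqrt(-52) = 2*I*sqrt(13) ≈ 7.2111*I)
((7 + 1)**2 + d)/(-100 + M) = ((7 + 1)**2 + 189)/(-100 + 2*I*sqrt(13)) = (8**2 + 189)/(-100 + 2*I*sqrt(13)) = (64 + 189)/(-100 + 2*I*sqrt(13)) = 253/(-100 + 2*I*sqrt(13))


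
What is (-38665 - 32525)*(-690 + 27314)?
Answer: -1895362560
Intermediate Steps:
(-38665 - 32525)*(-690 + 27314) = -71190*26624 = -1895362560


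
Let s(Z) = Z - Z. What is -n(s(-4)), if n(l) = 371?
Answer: -371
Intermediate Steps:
s(Z) = 0
-n(s(-4)) = -1*371 = -371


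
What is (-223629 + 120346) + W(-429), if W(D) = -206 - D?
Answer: -103060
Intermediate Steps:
(-223629 + 120346) + W(-429) = (-223629 + 120346) + (-206 - 1*(-429)) = -103283 + (-206 + 429) = -103283 + 223 = -103060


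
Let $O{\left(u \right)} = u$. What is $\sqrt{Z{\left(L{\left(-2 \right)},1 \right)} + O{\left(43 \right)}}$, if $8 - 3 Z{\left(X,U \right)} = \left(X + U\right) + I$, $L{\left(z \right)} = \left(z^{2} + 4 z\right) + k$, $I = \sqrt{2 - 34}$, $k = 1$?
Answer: $\frac{\sqrt{417 - 12 i \sqrt{2}}}{3} \approx 6.8083 - 0.13848 i$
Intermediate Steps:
$I = 4 i \sqrt{2}$ ($I = \sqrt{-32} = 4 i \sqrt{2} \approx 5.6569 i$)
$L{\left(z \right)} = 1 + z^{2} + 4 z$ ($L{\left(z \right)} = \left(z^{2} + 4 z\right) + 1 = 1 + z^{2} + 4 z$)
$Z{\left(X,U \right)} = \frac{8}{3} - \frac{U}{3} - \frac{X}{3} - \frac{4 i \sqrt{2}}{3}$ ($Z{\left(X,U \right)} = \frac{8}{3} - \frac{\left(X + U\right) + 4 i \sqrt{2}}{3} = \frac{8}{3} - \frac{\left(U + X\right) + 4 i \sqrt{2}}{3} = \frac{8}{3} - \frac{U + X + 4 i \sqrt{2}}{3} = \frac{8}{3} - \left(\frac{U}{3} + \frac{X}{3} + \frac{4 i \sqrt{2}}{3}\right) = \frac{8}{3} - \frac{U}{3} - \frac{X}{3} - \frac{4 i \sqrt{2}}{3}$)
$\sqrt{Z{\left(L{\left(-2 \right)},1 \right)} + O{\left(43 \right)}} = \sqrt{\left(\frac{8}{3} - \frac{1}{3} - \frac{1 + \left(-2\right)^{2} + 4 \left(-2\right)}{3} - \frac{4 i \sqrt{2}}{3}\right) + 43} = \sqrt{\left(\frac{8}{3} - \frac{1}{3} - \frac{1 + 4 - 8}{3} - \frac{4 i \sqrt{2}}{3}\right) + 43} = \sqrt{\left(\frac{8}{3} - \frac{1}{3} - -1 - \frac{4 i \sqrt{2}}{3}\right) + 43} = \sqrt{\left(\frac{8}{3} - \frac{1}{3} + 1 - \frac{4 i \sqrt{2}}{3}\right) + 43} = \sqrt{\left(\frac{10}{3} - \frac{4 i \sqrt{2}}{3}\right) + 43} = \sqrt{\frac{139}{3} - \frac{4 i \sqrt{2}}{3}}$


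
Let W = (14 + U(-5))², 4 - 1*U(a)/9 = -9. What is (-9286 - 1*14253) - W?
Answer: -40700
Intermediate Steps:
U(a) = 117 (U(a) = 36 - 9*(-9) = 36 + 81 = 117)
W = 17161 (W = (14 + 117)² = 131² = 17161)
(-9286 - 1*14253) - W = (-9286 - 1*14253) - 1*17161 = (-9286 - 14253) - 17161 = -23539 - 17161 = -40700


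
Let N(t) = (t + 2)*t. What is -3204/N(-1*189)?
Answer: -356/3927 ≈ -0.090654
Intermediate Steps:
N(t) = t*(2 + t) (N(t) = (2 + t)*t = t*(2 + t))
-3204/N(-1*189) = -3204*(-1/(189*(2 - 1*189))) = -3204*(-1/(189*(2 - 189))) = -3204/((-189*(-187))) = -3204/35343 = -3204*1/35343 = -356/3927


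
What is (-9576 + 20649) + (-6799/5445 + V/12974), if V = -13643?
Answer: 782072204029/70643430 ≈ 11071.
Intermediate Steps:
(-9576 + 20649) + (-6799/5445 + V/12974) = (-9576 + 20649) + (-6799/5445 - 13643/12974) = 11073 + (-6799*1/5445 - 13643*1/12974) = 11073 + (-6799/5445 - 13643/12974) = 11073 - 162496361/70643430 = 782072204029/70643430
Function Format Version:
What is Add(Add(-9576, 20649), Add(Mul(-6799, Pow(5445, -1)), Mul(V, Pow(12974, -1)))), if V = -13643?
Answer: Rational(782072204029, 70643430) ≈ 11071.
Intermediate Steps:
Add(Add(-9576, 20649), Add(Mul(-6799, Pow(5445, -1)), Mul(V, Pow(12974, -1)))) = Add(Add(-9576, 20649), Add(Mul(-6799, Pow(5445, -1)), Mul(-13643, Pow(12974, -1)))) = Add(11073, Add(Mul(-6799, Rational(1, 5445)), Mul(-13643, Rational(1, 12974)))) = Add(11073, Add(Rational(-6799, 5445), Rational(-13643, 12974))) = Add(11073, Rational(-162496361, 70643430)) = Rational(782072204029, 70643430)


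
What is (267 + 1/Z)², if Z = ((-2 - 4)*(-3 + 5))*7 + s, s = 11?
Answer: 379860100/5329 ≈ 71282.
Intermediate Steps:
Z = -73 (Z = ((-2 - 4)*(-3 + 5))*7 + 11 = -6*2*7 + 11 = -12*7 + 11 = -84 + 11 = -73)
(267 + 1/Z)² = (267 + 1/(-73))² = (267 - 1/73)² = (19490/73)² = 379860100/5329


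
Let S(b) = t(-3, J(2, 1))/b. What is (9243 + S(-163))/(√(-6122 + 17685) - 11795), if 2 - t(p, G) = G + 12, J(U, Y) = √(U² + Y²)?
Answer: -17770571105/22675005306 - 1506619*√11563/22675005306 - 11795*√5/22675005306 - √57815/22675005306 ≈ -0.79085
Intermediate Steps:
t(p, G) = -10 - G (t(p, G) = 2 - (G + 12) = 2 - (12 + G) = 2 + (-12 - G) = -10 - G)
S(b) = (-10 - √5)/b (S(b) = (-10 - √(2² + 1²))/b = (-10 - √(4 + 1))/b = (-10 - √5)/b)
(9243 + S(-163))/(√(-6122 + 17685) - 11795) = (9243 + (-10 - √5)/(-163))/(√(-6122 + 17685) - 11795) = (9243 - (-10 - √5)/163)/(√11563 - 11795) = (9243 + (10/163 + √5/163))/(-11795 + √11563) = (1506619/163 + √5/163)/(-11795 + √11563)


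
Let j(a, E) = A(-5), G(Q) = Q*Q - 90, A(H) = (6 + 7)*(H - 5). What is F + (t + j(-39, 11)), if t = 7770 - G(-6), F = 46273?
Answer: 53967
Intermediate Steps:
A(H) = -65 + 13*H (A(H) = 13*(-5 + H) = -65 + 13*H)
G(Q) = -90 + Q**2 (G(Q) = Q**2 - 90 = -90 + Q**2)
j(a, E) = -130 (j(a, E) = -65 + 13*(-5) = -65 - 65 = -130)
t = 7824 (t = 7770 - (-90 + (-6)**2) = 7770 - (-90 + 36) = 7770 - 1*(-54) = 7770 + 54 = 7824)
F + (t + j(-39, 11)) = 46273 + (7824 - 130) = 46273 + 7694 = 53967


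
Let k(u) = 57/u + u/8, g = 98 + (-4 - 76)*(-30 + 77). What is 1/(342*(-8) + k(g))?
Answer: -7324/23391139 ≈ -0.00031311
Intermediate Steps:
g = -3662 (g = 98 - 80*47 = 98 - 3760 = -3662)
k(u) = 57/u + u/8 (k(u) = 57/u + u*(1/8) = 57/u + u/8)
1/(342*(-8) + k(g)) = 1/(342*(-8) + (57/(-3662) + (1/8)*(-3662))) = 1/(-2736 + (57*(-1/3662) - 1831/4)) = 1/(-2736 + (-57/3662 - 1831/4)) = 1/(-2736 - 3352675/7324) = 1/(-23391139/7324) = -7324/23391139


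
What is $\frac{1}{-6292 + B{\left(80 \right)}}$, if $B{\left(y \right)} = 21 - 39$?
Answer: $- \frac{1}{6310} \approx -0.00015848$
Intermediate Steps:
$B{\left(y \right)} = -18$
$\frac{1}{-6292 + B{\left(80 \right)}} = \frac{1}{-6292 - 18} = \frac{1}{-6310} = - \frac{1}{6310}$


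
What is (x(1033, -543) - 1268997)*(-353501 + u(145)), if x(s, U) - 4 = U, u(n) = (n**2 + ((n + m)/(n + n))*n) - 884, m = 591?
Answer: 422745331712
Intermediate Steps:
u(n) = -1177/2 + n**2 + n/2 (u(n) = (n**2 + ((n + 591)/(n + n))*n) - 884 = (n**2 + ((591 + n)/((2*n)))*n) - 884 = (n**2 + ((591 + n)*(1/(2*n)))*n) - 884 = (n**2 + ((591 + n)/(2*n))*n) - 884 = (n**2 + (591/2 + n/2)) - 884 = (591/2 + n**2 + n/2) - 884 = -1177/2 + n**2 + n/2)
x(s, U) = 4 + U
(x(1033, -543) - 1268997)*(-353501 + u(145)) = ((4 - 543) - 1268997)*(-353501 + (-1177/2 + 145**2 + (1/2)*145)) = (-539 - 1268997)*(-353501 + (-1177/2 + 21025 + 145/2)) = -1269536*(-353501 + 20509) = -1269536*(-332992) = 422745331712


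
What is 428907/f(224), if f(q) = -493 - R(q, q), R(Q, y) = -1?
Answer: -142969/164 ≈ -871.76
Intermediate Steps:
f(q) = -492 (f(q) = -493 - 1*(-1) = -493 + 1 = -492)
428907/f(224) = 428907/(-492) = 428907*(-1/492) = -142969/164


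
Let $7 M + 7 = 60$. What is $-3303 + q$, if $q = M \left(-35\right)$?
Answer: $-3568$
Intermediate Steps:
$M = \frac{53}{7}$ ($M = -1 + \frac{1}{7} \cdot 60 = -1 + \frac{60}{7} = \frac{53}{7} \approx 7.5714$)
$q = -265$ ($q = \frac{53}{7} \left(-35\right) = -265$)
$-3303 + q = -3303 - 265 = -3568$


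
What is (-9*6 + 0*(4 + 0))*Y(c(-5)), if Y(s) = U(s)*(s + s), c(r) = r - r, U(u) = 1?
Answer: 0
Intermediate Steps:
c(r) = 0
Y(s) = 2*s (Y(s) = 1*(s + s) = 1*(2*s) = 2*s)
(-9*6 + 0*(4 + 0))*Y(c(-5)) = (-9*6 + 0*(4 + 0))*(2*0) = (-54 + 0*4)*0 = (-54 + 0)*0 = -54*0 = 0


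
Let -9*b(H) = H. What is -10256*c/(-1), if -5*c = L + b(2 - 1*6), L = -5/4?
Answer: 74356/45 ≈ 1652.4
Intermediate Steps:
b(H) = -H/9
L = -5/4 (L = -5*1/4 = -5/4 ≈ -1.2500)
c = 29/180 (c = -(-5/4 - (2 - 1*6)/9)/5 = -(-5/4 - (2 - 6)/9)/5 = -(-5/4 - 1/9*(-4))/5 = -(-5/4 + 4/9)/5 = -1/5*(-29/36) = 29/180 ≈ 0.16111)
-10256*c/(-1) = -74356/(45*(-1)) = -74356*(-1)/45 = -10256*(-29/180) = 74356/45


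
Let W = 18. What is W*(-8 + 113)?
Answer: 1890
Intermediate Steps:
W*(-8 + 113) = 18*(-8 + 113) = 18*105 = 1890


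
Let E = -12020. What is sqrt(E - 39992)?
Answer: 2*I*sqrt(13003) ≈ 228.06*I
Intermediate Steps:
sqrt(E - 39992) = sqrt(-12020 - 39992) = sqrt(-52012) = 2*I*sqrt(13003)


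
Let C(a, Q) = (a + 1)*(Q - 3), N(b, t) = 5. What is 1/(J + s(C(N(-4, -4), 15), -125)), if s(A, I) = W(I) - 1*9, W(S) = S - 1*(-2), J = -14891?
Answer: -1/15023 ≈ -6.6565e-5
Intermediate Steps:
W(S) = 2 + S (W(S) = S + 2 = 2 + S)
C(a, Q) = (1 + a)*(-3 + Q)
s(A, I) = -7 + I (s(A, I) = (2 + I) - 1*9 = (2 + I) - 9 = -7 + I)
1/(J + s(C(N(-4, -4), 15), -125)) = 1/(-14891 + (-7 - 125)) = 1/(-14891 - 132) = 1/(-15023) = -1/15023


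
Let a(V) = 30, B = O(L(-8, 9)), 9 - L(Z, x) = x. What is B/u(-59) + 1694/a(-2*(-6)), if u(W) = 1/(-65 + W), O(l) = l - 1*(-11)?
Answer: -19613/15 ≈ -1307.5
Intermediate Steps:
L(Z, x) = 9 - x
O(l) = 11 + l (O(l) = l + 11 = 11 + l)
B = 11 (B = 11 + (9 - 1*9) = 11 + (9 - 9) = 11 + 0 = 11)
B/u(-59) + 1694/a(-2*(-6)) = 11/(1/(-65 - 59)) + 1694/30 = 11/(1/(-124)) + 1694*(1/30) = 11/(-1/124) + 847/15 = 11*(-124) + 847/15 = -1364 + 847/15 = -19613/15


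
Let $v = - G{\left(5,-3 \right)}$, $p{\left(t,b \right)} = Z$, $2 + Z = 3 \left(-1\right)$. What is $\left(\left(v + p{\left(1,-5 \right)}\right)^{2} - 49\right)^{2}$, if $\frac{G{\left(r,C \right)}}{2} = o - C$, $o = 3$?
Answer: $57600$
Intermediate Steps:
$Z = -5$ ($Z = -2 + 3 \left(-1\right) = -2 - 3 = -5$)
$p{\left(t,b \right)} = -5$
$G{\left(r,C \right)} = 6 - 2 C$ ($G{\left(r,C \right)} = 2 \left(3 - C\right) = 6 - 2 C$)
$v = -12$ ($v = - (6 - -6) = - (6 + 6) = \left(-1\right) 12 = -12$)
$\left(\left(v + p{\left(1,-5 \right)}\right)^{2} - 49\right)^{2} = \left(\left(-12 - 5\right)^{2} - 49\right)^{2} = \left(\left(-17\right)^{2} - 49\right)^{2} = \left(289 - 49\right)^{2} = 240^{2} = 57600$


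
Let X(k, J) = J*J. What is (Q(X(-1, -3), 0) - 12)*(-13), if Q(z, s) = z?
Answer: 39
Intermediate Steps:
X(k, J) = J²
(Q(X(-1, -3), 0) - 12)*(-13) = ((-3)² - 12)*(-13) = (9 - 12)*(-13) = -3*(-13) = 39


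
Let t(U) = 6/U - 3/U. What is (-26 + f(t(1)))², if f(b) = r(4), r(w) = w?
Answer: 484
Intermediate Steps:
t(U) = 3/U
f(b) = 4
(-26 + f(t(1)))² = (-26 + 4)² = (-22)² = 484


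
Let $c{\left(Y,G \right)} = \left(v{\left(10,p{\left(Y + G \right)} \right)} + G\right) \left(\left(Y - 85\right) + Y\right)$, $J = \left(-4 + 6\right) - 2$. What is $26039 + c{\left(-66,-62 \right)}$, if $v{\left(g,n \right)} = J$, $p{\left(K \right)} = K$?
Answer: $39493$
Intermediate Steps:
$J = 0$ ($J = 2 - 2 = 0$)
$v{\left(g,n \right)} = 0$
$c{\left(Y,G \right)} = G \left(-85 + 2 Y\right)$ ($c{\left(Y,G \right)} = \left(0 + G\right) \left(\left(Y - 85\right) + Y\right) = G \left(\left(-85 + Y\right) + Y\right) = G \left(-85 + 2 Y\right)$)
$26039 + c{\left(-66,-62 \right)} = 26039 - 62 \left(-85 + 2 \left(-66\right)\right) = 26039 - 62 \left(-85 - 132\right) = 26039 - -13454 = 26039 + 13454 = 39493$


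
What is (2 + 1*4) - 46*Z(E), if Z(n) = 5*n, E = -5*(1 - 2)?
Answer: -1144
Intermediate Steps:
E = 5 (E = -5*(-1) = 5)
(2 + 1*4) - 46*Z(E) = (2 + 1*4) - 230*5 = (2 + 4) - 46*25 = 6 - 1150 = -1144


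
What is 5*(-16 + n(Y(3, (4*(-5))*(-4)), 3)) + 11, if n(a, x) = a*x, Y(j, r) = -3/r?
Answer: -1113/16 ≈ -69.563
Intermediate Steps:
5*(-16 + n(Y(3, (4*(-5))*(-4)), 3)) + 11 = 5*(-16 - 3/((4*(-5))*(-4))*3) + 11 = 5*(-16 - 3/((-20*(-4)))*3) + 11 = 5*(-16 - 3/80*3) + 11 = 5*(-16 - 9/80) + 11 = 5*(-1289/80) + 11 = -1289/16 + 11 = -1113/16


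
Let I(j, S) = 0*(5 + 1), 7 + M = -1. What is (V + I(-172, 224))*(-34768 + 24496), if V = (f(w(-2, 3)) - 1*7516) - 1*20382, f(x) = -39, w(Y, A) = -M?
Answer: 286968864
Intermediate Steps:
M = -8 (M = -7 - 1 = -8)
I(j, S) = 0 (I(j, S) = 0*6 = 0)
w(Y, A) = 8 (w(Y, A) = -1*(-8) = 8)
V = -27937 (V = (-39 - 1*7516) - 1*20382 = (-39 - 7516) - 20382 = -7555 - 20382 = -27937)
(V + I(-172, 224))*(-34768 + 24496) = (-27937 + 0)*(-34768 + 24496) = -27937*(-10272) = 286968864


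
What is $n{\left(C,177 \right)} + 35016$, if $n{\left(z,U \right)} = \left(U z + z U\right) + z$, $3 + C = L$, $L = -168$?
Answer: $-25689$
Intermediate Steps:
$C = -171$ ($C = -3 - 168 = -171$)
$n{\left(z,U \right)} = z + 2 U z$ ($n{\left(z,U \right)} = \left(U z + U z\right) + z = 2 U z + z = z + 2 U z$)
$n{\left(C,177 \right)} + 35016 = - 171 \left(1 + 2 \cdot 177\right) + 35016 = - 171 \left(1 + 354\right) + 35016 = \left(-171\right) 355 + 35016 = -60705 + 35016 = -25689$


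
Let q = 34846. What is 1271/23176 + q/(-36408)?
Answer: -95164541/105473976 ≈ -0.90226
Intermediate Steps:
1271/23176 + q/(-36408) = 1271/23176 + 34846/(-36408) = 1271*(1/23176) + 34846*(-1/36408) = 1271/23176 - 17423/18204 = -95164541/105473976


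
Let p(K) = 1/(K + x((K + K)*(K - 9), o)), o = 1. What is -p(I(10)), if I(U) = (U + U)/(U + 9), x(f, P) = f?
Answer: 361/5660 ≈ 0.063781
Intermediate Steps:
I(U) = 2*U/(9 + U) (I(U) = (2*U)/(9 + U) = 2*U/(9 + U))
p(K) = 1/(K + 2*K*(-9 + K)) (p(K) = 1/(K + (K + K)*(K - 9)) = 1/(K + (2*K)*(-9 + K)) = 1/(K + 2*K*(-9 + K)))
-p(I(10)) = -1/((2*10/(9 + 10))*(-17 + 2*(2*10/(9 + 10)))) = -1/((2*10/19)*(-17 + 2*(2*10/19))) = -1/((2*10*(1/19))*(-17 + 2*(2*10*(1/19)))) = -1/(20/19*(-17 + 2*(20/19))) = -19/(20*(-17 + 40/19)) = -19/(20*(-283/19)) = -19*(-19)/(20*283) = -1*(-361/5660) = 361/5660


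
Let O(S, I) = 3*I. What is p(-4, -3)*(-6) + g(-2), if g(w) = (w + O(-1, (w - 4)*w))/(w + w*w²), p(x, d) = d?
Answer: 73/5 ≈ 14.600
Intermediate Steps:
g(w) = (w + 3*w*(-4 + w))/(w + w³) (g(w) = (w + 3*((w - 4)*w))/(w + w*w²) = (w + 3*((-4 + w)*w))/(w + w³) = (w + 3*(w*(-4 + w)))/(w + w³) = (w + 3*w*(-4 + w))/(w + w³))
p(-4, -3)*(-6) + g(-2) = -3*(-6) + (-11 + 3*(-2))/(1 + (-2)²) = 18 + (-11 - 6)/(1 + 4) = 18 - 17/5 = 73/5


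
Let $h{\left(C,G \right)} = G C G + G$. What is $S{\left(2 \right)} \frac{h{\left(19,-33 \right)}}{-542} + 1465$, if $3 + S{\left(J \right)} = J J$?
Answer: $\frac{386686}{271} \approx 1426.9$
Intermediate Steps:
$S{\left(J \right)} = -3 + J^{2}$ ($S{\left(J \right)} = -3 + J J = -3 + J^{2}$)
$h{\left(C,G \right)} = G + C G^{2}$ ($h{\left(C,G \right)} = C G G + G = C G^{2} + G = G + C G^{2}$)
$S{\left(2 \right)} \frac{h{\left(19,-33 \right)}}{-542} + 1465 = \left(-3 + 2^{2}\right) \frac{\left(-33\right) \left(1 + 19 \left(-33\right)\right)}{-542} + 1465 = \left(-3 + 4\right) - 33 \left(1 - 627\right) \left(- \frac{1}{542}\right) + 1465 = 1 \left(-33\right) \left(-626\right) \left(- \frac{1}{542}\right) + 1465 = 1 \cdot 20658 \left(- \frac{1}{542}\right) + 1465 = 1 \left(- \frac{10329}{271}\right) + 1465 = - \frac{10329}{271} + 1465 = \frac{386686}{271}$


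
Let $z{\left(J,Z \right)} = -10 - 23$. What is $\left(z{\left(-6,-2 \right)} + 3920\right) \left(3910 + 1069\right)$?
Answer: $19353373$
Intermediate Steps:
$z{\left(J,Z \right)} = -33$
$\left(z{\left(-6,-2 \right)} + 3920\right) \left(3910 + 1069\right) = \left(-33 + 3920\right) \left(3910 + 1069\right) = 3887 \cdot 4979 = 19353373$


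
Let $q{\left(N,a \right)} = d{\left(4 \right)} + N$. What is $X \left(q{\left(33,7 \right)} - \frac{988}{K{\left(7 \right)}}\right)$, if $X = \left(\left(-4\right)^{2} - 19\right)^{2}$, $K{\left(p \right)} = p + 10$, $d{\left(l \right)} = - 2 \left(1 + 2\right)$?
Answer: $- \frac{4761}{17} \approx -280.06$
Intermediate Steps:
$d{\left(l \right)} = -6$ ($d{\left(l \right)} = \left(-2\right) 3 = -6$)
$K{\left(p \right)} = 10 + p$
$X = 9$ ($X = \left(16 - 19\right)^{2} = \left(-3\right)^{2} = 9$)
$q{\left(N,a \right)} = -6 + N$
$X \left(q{\left(33,7 \right)} - \frac{988}{K{\left(7 \right)}}\right) = 9 \left(\left(-6 + 33\right) - \frac{988}{10 + 7}\right) = 9 \left(27 - \frac{988}{17}\right) = 9 \left(- \frac{529}{17}\right) = - \frac{4761}{17}$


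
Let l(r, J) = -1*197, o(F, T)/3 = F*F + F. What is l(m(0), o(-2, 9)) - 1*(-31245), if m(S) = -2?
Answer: 31048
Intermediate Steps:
o(F, T) = 3*F + 3*F**2 (o(F, T) = 3*(F*F + F) = 3*(F**2 + F) = 3*(F + F**2) = 3*F + 3*F**2)
l(r, J) = -197
l(m(0), o(-2, 9)) - 1*(-31245) = -197 - 1*(-31245) = -197 + 31245 = 31048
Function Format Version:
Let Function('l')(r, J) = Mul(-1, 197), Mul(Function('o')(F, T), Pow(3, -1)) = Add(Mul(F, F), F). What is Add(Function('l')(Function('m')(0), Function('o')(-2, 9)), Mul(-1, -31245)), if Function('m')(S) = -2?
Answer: 31048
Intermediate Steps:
Function('o')(F, T) = Add(Mul(3, F), Mul(3, Pow(F, 2))) (Function('o')(F, T) = Mul(3, Add(Mul(F, F), F)) = Mul(3, Add(Pow(F, 2), F)) = Mul(3, Add(F, Pow(F, 2))) = Add(Mul(3, F), Mul(3, Pow(F, 2))))
Function('l')(r, J) = -197
Add(Function('l')(Function('m')(0), Function('o')(-2, 9)), Mul(-1, -31245)) = Add(-197, Mul(-1, -31245)) = Add(-197, 31245) = 31048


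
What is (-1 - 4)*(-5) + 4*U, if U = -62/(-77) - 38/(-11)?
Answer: 3237/77 ≈ 42.039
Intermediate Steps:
U = 328/77 (U = -62*(-1/77) - 38*(-1/11) = 62/77 + 38/11 = 328/77 ≈ 4.2597)
(-1 - 4)*(-5) + 4*U = (-1 - 4)*(-5) + 4*(328/77) = -5*(-5) + 1312/77 = 25 + 1312/77 = 3237/77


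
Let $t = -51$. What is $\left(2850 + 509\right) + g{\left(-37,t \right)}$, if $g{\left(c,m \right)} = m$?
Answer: $3308$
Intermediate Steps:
$\left(2850 + 509\right) + g{\left(-37,t \right)} = \left(2850 + 509\right) - 51 = 3359 - 51 = 3308$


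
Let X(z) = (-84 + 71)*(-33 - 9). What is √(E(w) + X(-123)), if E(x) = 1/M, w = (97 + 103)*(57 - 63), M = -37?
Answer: √747437/37 ≈ 23.366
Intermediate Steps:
X(z) = 546 (X(z) = -13*(-42) = 546)
w = -1200 (w = 200*(-6) = -1200)
E(x) = -1/37 (E(x) = 1/(-37) = -1/37)
√(E(w) + X(-123)) = √(-1/37 + 546) = √(20201/37) = √747437/37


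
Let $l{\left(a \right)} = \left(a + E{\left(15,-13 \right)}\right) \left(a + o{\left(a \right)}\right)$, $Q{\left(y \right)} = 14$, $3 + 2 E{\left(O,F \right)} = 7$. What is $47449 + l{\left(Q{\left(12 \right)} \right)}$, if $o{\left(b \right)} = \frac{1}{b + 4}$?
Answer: $\frac{429065}{9} \approx 47674.0$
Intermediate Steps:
$o{\left(b \right)} = \frac{1}{4 + b}$
$E{\left(O,F \right)} = 2$ ($E{\left(O,F \right)} = - \frac{3}{2} + \frac{1}{2} \cdot 7 = - \frac{3}{2} + \frac{7}{2} = 2$)
$l{\left(a \right)} = \left(2 + a\right) \left(a + \frac{1}{4 + a}\right)$ ($l{\left(a \right)} = \left(a + 2\right) \left(a + \frac{1}{4 + a}\right) = \left(2 + a\right) \left(a + \frac{1}{4 + a}\right)$)
$47449 + l{\left(Q{\left(12 \right)} \right)} = 47449 + \frac{2 + 14 + 14 \left(2 + 14\right) \left(4 + 14\right)}{4 + 14} = 47449 + \frac{2 + 14 + 14 \cdot 16 \cdot 18}{18} = 47449 + \frac{2 + 14 + 4032}{18} = 47449 + \frac{1}{18} \cdot 4048 = 47449 + \frac{2024}{9} = \frac{429065}{9}$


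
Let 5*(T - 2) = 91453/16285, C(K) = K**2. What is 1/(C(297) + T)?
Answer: 81425/7182672128 ≈ 1.1336e-5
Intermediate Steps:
T = 254303/81425 (T = 2 + (91453/16285)/5 = 2 + (91453*(1/16285))/5 = 2 + (1/5)*(91453/16285) = 2 + 91453/81425 = 254303/81425 ≈ 3.1232)
1/(C(297) + T) = 1/(297**2 + 254303/81425) = 1/(88209 + 254303/81425) = 1/(7182672128/81425) = 81425/7182672128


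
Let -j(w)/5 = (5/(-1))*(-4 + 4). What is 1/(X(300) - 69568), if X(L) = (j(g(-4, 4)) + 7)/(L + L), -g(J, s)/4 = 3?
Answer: -600/41740793 ≈ -1.4374e-5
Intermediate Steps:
g(J, s) = -12 (g(J, s) = -4*3 = -12)
j(w) = 0 (j(w) = -5*5/(-1)*(-4 + 4) = -5*5*(-1)*0 = -(-25)*0 = -5*0 = 0)
X(L) = 7/(2*L) (X(L) = (0 + 7)/(L + L) = 7/((2*L)) = 7*(1/(2*L)) = 7/(2*L))
1/(X(300) - 69568) = 1/((7/2)/300 - 69568) = 1/((7/2)*(1/300) - 69568) = 1/(7/600 - 69568) = 1/(-41740793/600) = -600/41740793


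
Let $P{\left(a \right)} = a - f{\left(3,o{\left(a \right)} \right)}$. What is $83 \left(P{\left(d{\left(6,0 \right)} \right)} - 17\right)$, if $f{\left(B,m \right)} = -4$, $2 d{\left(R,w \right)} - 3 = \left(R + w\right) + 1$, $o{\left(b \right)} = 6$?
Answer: $-664$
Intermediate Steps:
$d{\left(R,w \right)} = 2 + \frac{R}{2} + \frac{w}{2}$ ($d{\left(R,w \right)} = \frac{3}{2} + \frac{\left(R + w\right) + 1}{2} = \frac{3}{2} + \frac{1 + R + w}{2} = \frac{3}{2} + \left(\frac{1}{2} + \frac{R}{2} + \frac{w}{2}\right) = 2 + \frac{R}{2} + \frac{w}{2}$)
$P{\left(a \right)} = 4 + a$ ($P{\left(a \right)} = a - -4 = a + 4 = 4 + a$)
$83 \left(P{\left(d{\left(6,0 \right)} \right)} - 17\right) = 83 \left(\left(4 + \left(2 + \frac{1}{2} \cdot 6 + \frac{1}{2} \cdot 0\right)\right) - 17\right) = 83 \left(\left(4 + \left(2 + 3 + 0\right)\right) - 17\right) = 83 \left(\left(4 + 5\right) - 17\right) = 83 \left(9 - 17\right) = 83 \left(-8\right) = -664$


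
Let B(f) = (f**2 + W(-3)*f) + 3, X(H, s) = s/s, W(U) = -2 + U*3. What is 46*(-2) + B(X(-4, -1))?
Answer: -99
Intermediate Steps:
W(U) = -2 + 3*U
X(H, s) = 1
B(f) = 3 + f**2 - 11*f (B(f) = (f**2 + (-2 + 3*(-3))*f) + 3 = (f**2 + (-2 - 9)*f) + 3 = (f**2 - 11*f) + 3 = 3 + f**2 - 11*f)
46*(-2) + B(X(-4, -1)) = 46*(-2) + (3 + 1**2 - 11*1) = -92 + (3 + 1 - 11) = -92 - 7 = -99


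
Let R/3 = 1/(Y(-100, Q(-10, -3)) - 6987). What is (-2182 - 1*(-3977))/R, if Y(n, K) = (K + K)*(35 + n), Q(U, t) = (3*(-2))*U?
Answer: -8847555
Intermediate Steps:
Q(U, t) = -6*U
Y(n, K) = 2*K*(35 + n) (Y(n, K) = (2*K)*(35 + n) = 2*K*(35 + n))
R = -1/4929 (R = 3/(2*(-6*(-10))*(35 - 100) - 6987) = 3/(2*60*(-65) - 6987) = 3/(-7800 - 6987) = 3/(-14787) = 3*(-1/14787) = -1/4929 ≈ -0.00020288)
(-2182 - 1*(-3977))/R = (-2182 - 1*(-3977))/(-1/4929) = (-2182 + 3977)*(-4929) = 1795*(-4929) = -8847555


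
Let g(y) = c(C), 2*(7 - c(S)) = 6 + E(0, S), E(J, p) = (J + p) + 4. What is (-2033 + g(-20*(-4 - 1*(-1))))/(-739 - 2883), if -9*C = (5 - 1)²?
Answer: 18271/32598 ≈ 0.56049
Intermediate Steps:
E(J, p) = 4 + J + p
C = -16/9 (C = -(5 - 1)²/9 = -⅑*4² = -⅑*16 = -16/9 ≈ -1.7778)
c(S) = 2 - S/2 (c(S) = 7 - (6 + (4 + 0 + S))/2 = 7 - (6 + (4 + S))/2 = 7 - (10 + S)/2 = 7 + (-5 - S/2) = 2 - S/2)
g(y) = 26/9 (g(y) = 2 - ½*(-16/9) = 2 + 8/9 = 26/9)
(-2033 + g(-20*(-4 - 1*(-1))))/(-739 - 2883) = (-2033 + 26/9)/(-739 - 2883) = -18271/9/(-3622) = -18271/9*(-1/3622) = 18271/32598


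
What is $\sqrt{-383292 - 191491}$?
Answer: $i \sqrt{574783} \approx 758.14 i$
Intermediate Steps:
$\sqrt{-383292 - 191491} = \sqrt{-574783} = i \sqrt{574783}$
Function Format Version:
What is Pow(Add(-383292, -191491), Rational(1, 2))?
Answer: Mul(I, Pow(574783, Rational(1, 2))) ≈ Mul(758.14, I)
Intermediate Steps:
Pow(Add(-383292, -191491), Rational(1, 2)) = Pow(-574783, Rational(1, 2)) = Mul(I, Pow(574783, Rational(1, 2)))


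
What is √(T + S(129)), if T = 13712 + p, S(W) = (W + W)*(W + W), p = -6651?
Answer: 5*√2945 ≈ 271.34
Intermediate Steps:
S(W) = 4*W² (S(W) = (2*W)*(2*W) = 4*W²)
T = 7061 (T = 13712 - 6651 = 7061)
√(T + S(129)) = √(7061 + 4*129²) = √(7061 + 4*16641) = √(7061 + 66564) = √73625 = 5*√2945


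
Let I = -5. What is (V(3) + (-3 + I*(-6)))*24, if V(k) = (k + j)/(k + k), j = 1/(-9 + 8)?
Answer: 656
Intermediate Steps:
j = -1 (j = 1/(-1) = -1)
V(k) = (-1 + k)/(2*k) (V(k) = (k - 1)/(k + k) = (-1 + k)/((2*k)) = (-1 + k)*(1/(2*k)) = (-1 + k)/(2*k))
(V(3) + (-3 + I*(-6)))*24 = ((½)*(-1 + 3)/3 + (-3 - 5*(-6)))*24 = ((½)*(⅓)*2 + (-3 + 30))*24 = (⅓ + 27)*24 = (82/3)*24 = 656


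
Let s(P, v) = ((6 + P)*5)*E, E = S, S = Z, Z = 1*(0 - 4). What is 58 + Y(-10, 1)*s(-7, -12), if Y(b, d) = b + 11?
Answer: 78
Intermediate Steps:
Z = -4 (Z = 1*(-4) = -4)
S = -4
Y(b, d) = 11 + b
E = -4
s(P, v) = -120 - 20*P (s(P, v) = ((6 + P)*5)*(-4) = (30 + 5*P)*(-4) = -120 - 20*P)
58 + Y(-10, 1)*s(-7, -12) = 58 + (11 - 10)*(-120 - 20*(-7)) = 58 + 1*(-120 + 140) = 58 + 1*20 = 58 + 20 = 78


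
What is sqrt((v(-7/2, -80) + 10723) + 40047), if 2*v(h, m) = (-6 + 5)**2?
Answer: sqrt(203082)/2 ≈ 225.32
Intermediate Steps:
v(h, m) = 1/2 (v(h, m) = (-6 + 5)**2/2 = (1/2)*(-1)**2 = (1/2)*1 = 1/2)
sqrt((v(-7/2, -80) + 10723) + 40047) = sqrt((1/2 + 10723) + 40047) = sqrt(21447/2 + 40047) = sqrt(101541/2) = sqrt(203082)/2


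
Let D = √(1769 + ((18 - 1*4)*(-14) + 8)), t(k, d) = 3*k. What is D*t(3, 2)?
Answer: 9*√1581 ≈ 357.86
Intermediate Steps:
D = √1581 (D = √(1769 + ((18 - 4)*(-14) + 8)) = √(1769 + (14*(-14) + 8)) = √(1769 + (-196 + 8)) = √(1769 - 188) = √1581 ≈ 39.762)
D*t(3, 2) = √1581*(3*3) = √1581*9 = 9*√1581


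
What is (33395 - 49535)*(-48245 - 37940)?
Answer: 1391025900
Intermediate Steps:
(33395 - 49535)*(-48245 - 37940) = -16140*(-86185) = 1391025900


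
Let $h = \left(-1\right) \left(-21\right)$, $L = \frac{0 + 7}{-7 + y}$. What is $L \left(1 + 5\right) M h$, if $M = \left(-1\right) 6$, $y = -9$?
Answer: $\frac{1323}{4} \approx 330.75$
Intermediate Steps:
$M = -6$
$L = - \frac{7}{16}$ ($L = \frac{0 + 7}{-7 - 9} = \frac{7}{-16} = 7 \left(- \frac{1}{16}\right) = - \frac{7}{16} \approx -0.4375$)
$h = 21$
$L \left(1 + 5\right) M h = - \frac{7 \left(1 + 5\right) \left(-6\right)}{16} \cdot 21 = - \frac{7 \cdot 6 \left(-6\right)}{16} \cdot 21 = \left(- \frac{7}{16}\right) \left(-36\right) 21 = \frac{63}{4} \cdot 21 = \frac{1323}{4}$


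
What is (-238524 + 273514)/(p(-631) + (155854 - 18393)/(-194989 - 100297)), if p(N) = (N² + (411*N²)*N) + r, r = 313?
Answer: -10332057140/30490958756102583 ≈ -3.3886e-7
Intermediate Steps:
p(N) = 313 + N² + 411*N³ (p(N) = (N² + (411*N²)*N) + 313 = (N² + 411*N³) + 313 = 313 + N² + 411*N³)
(-238524 + 273514)/(p(-631) + (155854 - 18393)/(-194989 - 100297)) = (-238524 + 273514)/((313 + (-631)² + 411*(-631)³) + (155854 - 18393)/(-194989 - 100297)) = 34990/((313 + 398161 + 411*(-251239591)) + 137461/(-295286)) = 34990/((313 + 398161 - 103259471901) + 137461*(-1/295286)) = 34990/(-103259073427 - 137461/295286) = 34990/(-30490958756102583/295286) = 34990*(-295286/30490958756102583) = -10332057140/30490958756102583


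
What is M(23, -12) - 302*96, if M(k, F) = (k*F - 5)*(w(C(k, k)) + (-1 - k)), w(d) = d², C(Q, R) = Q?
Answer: -170897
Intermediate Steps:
M(k, F) = (-5 + F*k)*(-1 + k² - k) (M(k, F) = (k*F - 5)*(k² + (-1 - k)) = (F*k - 5)*(-1 + k² - k) = (-5 + F*k)*(-1 + k² - k))
M(23, -12) - 302*96 = (5 - 5*23² + 5*23 - 12*23³ - 1*(-12)*23 - 1*(-12)*23²) - 302*96 = (5 - 5*529 + 115 - 12*12167 + 276 - 1*(-12)*529) - 28992 = (5 - 2645 + 115 - 146004 + 276 + 6348) - 28992 = -141905 - 28992 = -170897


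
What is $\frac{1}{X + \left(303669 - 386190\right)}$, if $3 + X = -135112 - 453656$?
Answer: $- \frac{1}{671292} \approx -1.4897 \cdot 10^{-6}$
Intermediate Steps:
$X = -588771$ ($X = -3 - 588768 = -588771$)
$\frac{1}{X + \left(303669 - 386190\right)} = \frac{1}{-588771 + \left(303669 - 386190\right)} = \frac{1}{-588771 - 82521} = \frac{1}{-671292} = - \frac{1}{671292}$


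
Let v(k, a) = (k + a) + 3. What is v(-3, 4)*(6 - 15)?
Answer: -36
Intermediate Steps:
v(k, a) = 3 + a + k (v(k, a) = (a + k) + 3 = 3 + a + k)
v(-3, 4)*(6 - 15) = (3 + 4 - 3)*(6 - 15) = 4*(-9) = -36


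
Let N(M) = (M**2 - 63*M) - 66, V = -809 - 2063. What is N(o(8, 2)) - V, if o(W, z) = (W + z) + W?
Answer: 1996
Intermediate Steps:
o(W, z) = z + 2*W
V = -2872
N(M) = -66 + M**2 - 63*M
N(o(8, 2)) - V = (-66 + (2 + 2*8)**2 - 63*(2 + 2*8)) - 1*(-2872) = (-66 + (2 + 16)**2 - 63*(2 + 16)) + 2872 = (-66 + 18**2 - 63*18) + 2872 = (-66 + 324 - 1134) + 2872 = -876 + 2872 = 1996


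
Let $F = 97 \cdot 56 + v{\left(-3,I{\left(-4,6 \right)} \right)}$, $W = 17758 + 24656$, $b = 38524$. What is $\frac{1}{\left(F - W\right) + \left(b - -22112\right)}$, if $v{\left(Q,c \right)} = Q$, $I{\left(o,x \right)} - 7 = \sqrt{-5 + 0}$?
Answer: $\frac{1}{23651} \approx 4.2282 \cdot 10^{-5}$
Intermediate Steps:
$I{\left(o,x \right)} = 7 + i \sqrt{5}$ ($I{\left(o,x \right)} = 7 + \sqrt{-5 + 0} = 7 + \sqrt{-5} = 7 + i \sqrt{5}$)
$W = 42414$
$F = 5429$ ($F = 97 \cdot 56 - 3 = 5432 - 3 = 5429$)
$\frac{1}{\left(F - W\right) + \left(b - -22112\right)} = \frac{1}{\left(5429 - 42414\right) + \left(38524 - -22112\right)} = \frac{1}{\left(5429 - 42414\right) + \left(38524 + 22112\right)} = \frac{1}{-36985 + 60636} = \frac{1}{23651}$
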